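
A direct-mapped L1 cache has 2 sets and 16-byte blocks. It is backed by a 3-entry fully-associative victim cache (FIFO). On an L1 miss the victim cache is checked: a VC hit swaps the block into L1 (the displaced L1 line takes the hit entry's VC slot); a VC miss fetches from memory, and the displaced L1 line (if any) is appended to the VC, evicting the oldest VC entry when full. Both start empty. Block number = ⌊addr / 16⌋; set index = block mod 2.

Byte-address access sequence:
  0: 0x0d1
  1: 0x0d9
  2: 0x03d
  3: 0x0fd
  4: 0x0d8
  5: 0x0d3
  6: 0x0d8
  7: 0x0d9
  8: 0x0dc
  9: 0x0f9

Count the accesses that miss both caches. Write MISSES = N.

  [0] addr=0xd1 blk=13 s=1: MISS | VC []
  [1] addr=0xd9 blk=13 s=1: L1-HIT | VC []
  [2] addr=0x3d blk=3 s=1: MISS | VC [13]
  [3] addr=0xfd blk=15 s=1: MISS | VC [13, 3]
  [4] addr=0xd8 blk=13 s=1: VC-HIT | VC [15, 3]
  [5] addr=0xd3 blk=13 s=1: L1-HIT | VC [15, 3]
  [6] addr=0xd8 blk=13 s=1: L1-HIT | VC [15, 3]
  [7] addr=0xd9 blk=13 s=1: L1-HIT | VC [15, 3]
  [8] addr=0xdc blk=13 s=1: L1-HIT | VC [15, 3]
  [9] addr=0xf9 blk=15 s=1: VC-HIT | VC [13, 3]

MISSES = 3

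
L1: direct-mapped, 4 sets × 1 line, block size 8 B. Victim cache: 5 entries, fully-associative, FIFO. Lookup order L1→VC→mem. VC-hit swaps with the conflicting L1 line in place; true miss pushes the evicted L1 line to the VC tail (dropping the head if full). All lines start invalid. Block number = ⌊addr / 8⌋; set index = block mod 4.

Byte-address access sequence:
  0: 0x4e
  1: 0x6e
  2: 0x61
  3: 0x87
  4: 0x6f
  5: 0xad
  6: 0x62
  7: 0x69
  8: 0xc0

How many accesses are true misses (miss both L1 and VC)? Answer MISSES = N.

MISSES = 6

  [0] addr=0x4e blk=9 s=1: MISS | VC []
  [1] addr=0x6e blk=13 s=1: MISS | VC [9]
  [2] addr=0x61 blk=12 s=0: MISS | VC [9]
  [3] addr=0x87 blk=16 s=0: MISS | VC [9, 12]
  [4] addr=0x6f blk=13 s=1: L1-HIT | VC [9, 12]
  [5] addr=0xad blk=21 s=1: MISS | VC [9, 12, 13]
  [6] addr=0x62 blk=12 s=0: VC-HIT | VC [9, 16, 13]
  [7] addr=0x69 blk=13 s=1: VC-HIT | VC [9, 16, 21]
  [8] addr=0xc0 blk=24 s=0: MISS | VC [9, 16, 21, 12]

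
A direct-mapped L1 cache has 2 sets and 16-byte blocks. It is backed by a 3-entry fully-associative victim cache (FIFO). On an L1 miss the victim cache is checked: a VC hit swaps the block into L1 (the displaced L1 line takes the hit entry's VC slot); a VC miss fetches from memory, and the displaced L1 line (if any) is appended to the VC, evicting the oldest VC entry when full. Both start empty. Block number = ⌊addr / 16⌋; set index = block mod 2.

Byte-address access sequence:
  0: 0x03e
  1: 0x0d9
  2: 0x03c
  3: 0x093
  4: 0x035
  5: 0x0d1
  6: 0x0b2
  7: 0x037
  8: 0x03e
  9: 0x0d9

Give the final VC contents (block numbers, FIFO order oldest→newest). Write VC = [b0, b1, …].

VC = [11, 9, 3]

  [0] addr=0x3e blk=3 s=1: MISS | VC []
  [1] addr=0xd9 blk=13 s=1: MISS | VC [3]
  [2] addr=0x3c blk=3 s=1: VC-HIT | VC [13]
  [3] addr=0x93 blk=9 s=1: MISS | VC [13, 3]
  [4] addr=0x35 blk=3 s=1: VC-HIT | VC [13, 9]
  [5] addr=0xd1 blk=13 s=1: VC-HIT | VC [3, 9]
  [6] addr=0xb2 blk=11 s=1: MISS | VC [3, 9, 13]
  [7] addr=0x37 blk=3 s=1: VC-HIT | VC [11, 9, 13]
  [8] addr=0x3e blk=3 s=1: L1-HIT | VC [11, 9, 13]
  [9] addr=0xd9 blk=13 s=1: VC-HIT | VC [11, 9, 3]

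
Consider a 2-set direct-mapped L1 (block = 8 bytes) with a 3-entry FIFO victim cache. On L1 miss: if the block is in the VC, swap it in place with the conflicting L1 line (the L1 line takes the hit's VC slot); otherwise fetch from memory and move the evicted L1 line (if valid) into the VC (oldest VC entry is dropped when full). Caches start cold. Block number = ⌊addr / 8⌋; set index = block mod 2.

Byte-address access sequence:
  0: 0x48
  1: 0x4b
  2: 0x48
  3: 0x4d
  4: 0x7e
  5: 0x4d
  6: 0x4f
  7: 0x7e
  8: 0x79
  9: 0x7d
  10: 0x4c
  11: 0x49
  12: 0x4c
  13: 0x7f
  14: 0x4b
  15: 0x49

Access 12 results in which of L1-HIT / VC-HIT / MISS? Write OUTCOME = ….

  [0] addr=0x48 blk=9 s=1: MISS | VC []
  [1] addr=0x4b blk=9 s=1: L1-HIT | VC []
  [2] addr=0x48 blk=9 s=1: L1-HIT | VC []
  [3] addr=0x4d blk=9 s=1: L1-HIT | VC []
  [4] addr=0x7e blk=15 s=1: MISS | VC [9]
  [5] addr=0x4d blk=9 s=1: VC-HIT | VC [15]
  [6] addr=0x4f blk=9 s=1: L1-HIT | VC [15]
  [7] addr=0x7e blk=15 s=1: VC-HIT | VC [9]
  [8] addr=0x79 blk=15 s=1: L1-HIT | VC [9]
  [9] addr=0x7d blk=15 s=1: L1-HIT | VC [9]
  [10] addr=0x4c blk=9 s=1: VC-HIT | VC [15]
  [11] addr=0x49 blk=9 s=1: L1-HIT | VC [15]
  [12] addr=0x4c blk=9 s=1: L1-HIT | VC [15]
  [13] addr=0x7f blk=15 s=1: VC-HIT | VC [9]
  [14] addr=0x4b blk=9 s=1: VC-HIT | VC [15]
  [15] addr=0x49 blk=9 s=1: L1-HIT | VC [15]

OUTCOME = L1-HIT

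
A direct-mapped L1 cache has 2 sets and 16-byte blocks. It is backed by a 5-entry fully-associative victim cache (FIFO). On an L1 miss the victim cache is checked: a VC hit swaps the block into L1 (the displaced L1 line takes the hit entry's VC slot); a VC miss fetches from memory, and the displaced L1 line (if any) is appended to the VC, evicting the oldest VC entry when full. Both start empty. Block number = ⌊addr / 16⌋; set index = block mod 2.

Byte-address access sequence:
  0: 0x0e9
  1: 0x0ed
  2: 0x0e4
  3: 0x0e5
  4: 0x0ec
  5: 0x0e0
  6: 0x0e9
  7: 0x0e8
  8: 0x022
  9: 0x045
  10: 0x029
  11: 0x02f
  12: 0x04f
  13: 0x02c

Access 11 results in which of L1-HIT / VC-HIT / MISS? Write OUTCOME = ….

OUTCOME = L1-HIT

0: 0xe9 (blk 14, set 0) → MISS  vc=[]
1: 0xed (blk 14, set 0) → L1-HIT  vc=[]
2: 0xe4 (blk 14, set 0) → L1-HIT  vc=[]
3: 0xe5 (blk 14, set 0) → L1-HIT  vc=[]
4: 0xec (blk 14, set 0) → L1-HIT  vc=[]
5: 0xe0 (blk 14, set 0) → L1-HIT  vc=[]
6: 0xe9 (blk 14, set 0) → L1-HIT  vc=[]
7: 0xe8 (blk 14, set 0) → L1-HIT  vc=[]
8: 0x22 (blk 2, set 0) → MISS  vc=[14]
9: 0x45 (blk 4, set 0) → MISS  vc=[14, 2]
10: 0x29 (blk 2, set 0) → VC-HIT  vc=[14, 4]
11: 0x2f (blk 2, set 0) → L1-HIT  vc=[14, 4]
12: 0x4f (blk 4, set 0) → VC-HIT  vc=[14, 2]
13: 0x2c (blk 2, set 0) → VC-HIT  vc=[14, 4]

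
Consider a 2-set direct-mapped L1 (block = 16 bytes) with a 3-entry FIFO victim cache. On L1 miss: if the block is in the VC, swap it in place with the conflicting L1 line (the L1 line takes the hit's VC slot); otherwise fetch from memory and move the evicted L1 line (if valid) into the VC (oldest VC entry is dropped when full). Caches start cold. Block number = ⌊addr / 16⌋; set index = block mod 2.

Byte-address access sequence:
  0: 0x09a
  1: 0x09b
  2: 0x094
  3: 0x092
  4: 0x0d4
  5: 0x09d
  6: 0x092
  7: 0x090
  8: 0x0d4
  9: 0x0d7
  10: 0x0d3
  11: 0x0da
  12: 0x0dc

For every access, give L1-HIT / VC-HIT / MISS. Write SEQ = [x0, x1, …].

SEQ = [MISS, L1-HIT, L1-HIT, L1-HIT, MISS, VC-HIT, L1-HIT, L1-HIT, VC-HIT, L1-HIT, L1-HIT, L1-HIT, L1-HIT]

  [0] addr=0x9a blk=9 s=1: MISS | VC []
  [1] addr=0x9b blk=9 s=1: L1-HIT | VC []
  [2] addr=0x94 blk=9 s=1: L1-HIT | VC []
  [3] addr=0x92 blk=9 s=1: L1-HIT | VC []
  [4] addr=0xd4 blk=13 s=1: MISS | VC [9]
  [5] addr=0x9d blk=9 s=1: VC-HIT | VC [13]
  [6] addr=0x92 blk=9 s=1: L1-HIT | VC [13]
  [7] addr=0x90 blk=9 s=1: L1-HIT | VC [13]
  [8] addr=0xd4 blk=13 s=1: VC-HIT | VC [9]
  [9] addr=0xd7 blk=13 s=1: L1-HIT | VC [9]
  [10] addr=0xd3 blk=13 s=1: L1-HIT | VC [9]
  [11] addr=0xda blk=13 s=1: L1-HIT | VC [9]
  [12] addr=0xdc blk=13 s=1: L1-HIT | VC [9]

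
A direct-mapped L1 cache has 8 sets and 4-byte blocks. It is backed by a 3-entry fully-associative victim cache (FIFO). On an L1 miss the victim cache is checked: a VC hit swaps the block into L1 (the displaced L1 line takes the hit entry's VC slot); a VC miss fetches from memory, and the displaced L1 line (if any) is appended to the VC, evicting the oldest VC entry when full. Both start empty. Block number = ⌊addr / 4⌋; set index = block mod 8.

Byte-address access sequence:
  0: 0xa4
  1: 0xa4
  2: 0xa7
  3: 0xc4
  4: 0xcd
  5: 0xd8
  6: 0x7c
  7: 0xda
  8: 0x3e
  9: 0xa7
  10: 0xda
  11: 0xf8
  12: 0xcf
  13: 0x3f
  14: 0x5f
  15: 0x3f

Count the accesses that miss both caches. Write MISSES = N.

  [0] addr=0xa4 blk=41 s=1: MISS | VC []
  [1] addr=0xa4 blk=41 s=1: L1-HIT | VC []
  [2] addr=0xa7 blk=41 s=1: L1-HIT | VC []
  [3] addr=0xc4 blk=49 s=1: MISS | VC [41]
  [4] addr=0xcd blk=51 s=3: MISS | VC [41]
  [5] addr=0xd8 blk=54 s=6: MISS | VC [41]
  [6] addr=0x7c blk=31 s=7: MISS | VC [41]
  [7] addr=0xda blk=54 s=6: L1-HIT | VC [41]
  [8] addr=0x3e blk=15 s=7: MISS | VC [41, 31]
  [9] addr=0xa7 blk=41 s=1: VC-HIT | VC [49, 31]
  [10] addr=0xda blk=54 s=6: L1-HIT | VC [49, 31]
  [11] addr=0xf8 blk=62 s=6: MISS | VC [49, 31, 54]
  [12] addr=0xcf blk=51 s=3: L1-HIT | VC [49, 31, 54]
  [13] addr=0x3f blk=15 s=7: L1-HIT | VC [49, 31, 54]
  [14] addr=0x5f blk=23 s=7: MISS | VC [31, 54, 15]
  [15] addr=0x3f blk=15 s=7: VC-HIT | VC [31, 54, 23]

MISSES = 8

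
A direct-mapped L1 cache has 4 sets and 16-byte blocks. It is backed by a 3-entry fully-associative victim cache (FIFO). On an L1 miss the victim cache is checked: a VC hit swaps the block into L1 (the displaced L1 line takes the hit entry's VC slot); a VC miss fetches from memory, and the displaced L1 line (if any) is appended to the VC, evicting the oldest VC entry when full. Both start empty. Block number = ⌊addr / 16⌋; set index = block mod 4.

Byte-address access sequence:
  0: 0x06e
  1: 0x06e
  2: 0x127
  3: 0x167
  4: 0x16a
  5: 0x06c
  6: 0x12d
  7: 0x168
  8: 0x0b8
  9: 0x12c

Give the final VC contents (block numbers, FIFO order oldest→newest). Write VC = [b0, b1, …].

VC = [22, 6]

0: 0x6e (blk 6, set 2) → MISS  vc=[]
1: 0x6e (blk 6, set 2) → L1-HIT  vc=[]
2: 0x127 (blk 18, set 2) → MISS  vc=[6]
3: 0x167 (blk 22, set 2) → MISS  vc=[6, 18]
4: 0x16a (blk 22, set 2) → L1-HIT  vc=[6, 18]
5: 0x6c (blk 6, set 2) → VC-HIT  vc=[22, 18]
6: 0x12d (blk 18, set 2) → VC-HIT  vc=[22, 6]
7: 0x168 (blk 22, set 2) → VC-HIT  vc=[18, 6]
8: 0xb8 (blk 11, set 3) → MISS  vc=[18, 6]
9: 0x12c (blk 18, set 2) → VC-HIT  vc=[22, 6]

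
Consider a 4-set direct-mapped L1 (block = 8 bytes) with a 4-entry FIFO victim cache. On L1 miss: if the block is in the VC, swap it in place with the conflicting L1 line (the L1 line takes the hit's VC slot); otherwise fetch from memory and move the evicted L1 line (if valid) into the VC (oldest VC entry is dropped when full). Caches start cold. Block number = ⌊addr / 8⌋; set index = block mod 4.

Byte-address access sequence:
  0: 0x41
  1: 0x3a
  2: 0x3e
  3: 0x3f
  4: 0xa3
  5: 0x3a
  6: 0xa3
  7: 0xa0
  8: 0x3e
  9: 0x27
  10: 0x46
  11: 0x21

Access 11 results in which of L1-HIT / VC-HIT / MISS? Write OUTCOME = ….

  [0] addr=0x41 blk=8 s=0: MISS | VC []
  [1] addr=0x3a blk=7 s=3: MISS | VC []
  [2] addr=0x3e blk=7 s=3: L1-HIT | VC []
  [3] addr=0x3f blk=7 s=3: L1-HIT | VC []
  [4] addr=0xa3 blk=20 s=0: MISS | VC [8]
  [5] addr=0x3a blk=7 s=3: L1-HIT | VC [8]
  [6] addr=0xa3 blk=20 s=0: L1-HIT | VC [8]
  [7] addr=0xa0 blk=20 s=0: L1-HIT | VC [8]
  [8] addr=0x3e blk=7 s=3: L1-HIT | VC [8]
  [9] addr=0x27 blk=4 s=0: MISS | VC [8, 20]
  [10] addr=0x46 blk=8 s=0: VC-HIT | VC [4, 20]
  [11] addr=0x21 blk=4 s=0: VC-HIT | VC [8, 20]

OUTCOME = VC-HIT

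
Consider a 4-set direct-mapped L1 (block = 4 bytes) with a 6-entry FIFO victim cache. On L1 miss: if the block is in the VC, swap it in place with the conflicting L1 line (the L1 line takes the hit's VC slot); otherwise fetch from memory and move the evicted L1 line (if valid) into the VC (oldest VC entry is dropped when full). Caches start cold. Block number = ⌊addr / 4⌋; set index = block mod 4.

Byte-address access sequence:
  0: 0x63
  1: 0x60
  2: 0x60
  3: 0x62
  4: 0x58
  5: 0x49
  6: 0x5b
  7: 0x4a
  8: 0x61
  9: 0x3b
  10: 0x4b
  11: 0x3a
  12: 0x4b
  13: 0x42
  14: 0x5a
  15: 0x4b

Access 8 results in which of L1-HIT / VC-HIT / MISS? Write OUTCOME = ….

OUTCOME = L1-HIT

#0 0x63→b24/s0 MISS; vc=[]
#1 0x60→b24/s0 L1-HIT; vc=[]
#2 0x60→b24/s0 L1-HIT; vc=[]
#3 0x62→b24/s0 L1-HIT; vc=[]
#4 0x58→b22/s2 MISS; vc=[]
#5 0x49→b18/s2 MISS; vc=[22]
#6 0x5b→b22/s2 VC-HIT; vc=[18]
#7 0x4a→b18/s2 VC-HIT; vc=[22]
#8 0x61→b24/s0 L1-HIT; vc=[22]
#9 0x3b→b14/s2 MISS; vc=[22,18]
#10 0x4b→b18/s2 VC-HIT; vc=[22,14]
#11 0x3a→b14/s2 VC-HIT; vc=[22,18]
#12 0x4b→b18/s2 VC-HIT; vc=[22,14]
#13 0x42→b16/s0 MISS; vc=[22,14,24]
#14 0x5a→b22/s2 VC-HIT; vc=[18,14,24]
#15 0x4b→b18/s2 VC-HIT; vc=[22,14,24]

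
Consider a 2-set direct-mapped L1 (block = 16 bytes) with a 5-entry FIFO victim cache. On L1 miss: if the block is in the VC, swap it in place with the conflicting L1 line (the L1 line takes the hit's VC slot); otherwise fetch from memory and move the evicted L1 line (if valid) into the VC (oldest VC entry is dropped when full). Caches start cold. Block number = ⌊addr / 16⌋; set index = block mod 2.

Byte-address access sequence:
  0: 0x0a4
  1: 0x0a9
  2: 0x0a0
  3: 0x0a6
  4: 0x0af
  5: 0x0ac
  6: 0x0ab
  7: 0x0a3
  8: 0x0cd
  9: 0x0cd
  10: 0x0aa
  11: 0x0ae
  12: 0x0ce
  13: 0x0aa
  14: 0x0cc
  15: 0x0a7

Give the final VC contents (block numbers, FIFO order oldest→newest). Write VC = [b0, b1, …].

VC = [12]

0: 0xa4 (blk 10, set 0) → MISS  vc=[]
1: 0xa9 (blk 10, set 0) → L1-HIT  vc=[]
2: 0xa0 (blk 10, set 0) → L1-HIT  vc=[]
3: 0xa6 (blk 10, set 0) → L1-HIT  vc=[]
4: 0xaf (blk 10, set 0) → L1-HIT  vc=[]
5: 0xac (blk 10, set 0) → L1-HIT  vc=[]
6: 0xab (blk 10, set 0) → L1-HIT  vc=[]
7: 0xa3 (blk 10, set 0) → L1-HIT  vc=[]
8: 0xcd (blk 12, set 0) → MISS  vc=[10]
9: 0xcd (blk 12, set 0) → L1-HIT  vc=[10]
10: 0xaa (blk 10, set 0) → VC-HIT  vc=[12]
11: 0xae (blk 10, set 0) → L1-HIT  vc=[12]
12: 0xce (blk 12, set 0) → VC-HIT  vc=[10]
13: 0xaa (blk 10, set 0) → VC-HIT  vc=[12]
14: 0xcc (blk 12, set 0) → VC-HIT  vc=[10]
15: 0xa7 (blk 10, set 0) → VC-HIT  vc=[12]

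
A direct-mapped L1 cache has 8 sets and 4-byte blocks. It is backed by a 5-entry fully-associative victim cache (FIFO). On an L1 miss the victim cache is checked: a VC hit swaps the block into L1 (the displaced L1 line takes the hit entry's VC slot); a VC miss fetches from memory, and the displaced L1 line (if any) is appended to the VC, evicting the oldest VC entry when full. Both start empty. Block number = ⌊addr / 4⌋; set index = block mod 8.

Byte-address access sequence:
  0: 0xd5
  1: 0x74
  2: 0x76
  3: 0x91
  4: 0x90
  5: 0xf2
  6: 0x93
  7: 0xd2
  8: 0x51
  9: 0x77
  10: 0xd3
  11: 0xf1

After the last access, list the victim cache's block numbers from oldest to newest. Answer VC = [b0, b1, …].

  [0] addr=0xd5 blk=53 s=5: MISS | VC []
  [1] addr=0x74 blk=29 s=5: MISS | VC [53]
  [2] addr=0x76 blk=29 s=5: L1-HIT | VC [53]
  [3] addr=0x91 blk=36 s=4: MISS | VC [53]
  [4] addr=0x90 blk=36 s=4: L1-HIT | VC [53]
  [5] addr=0xf2 blk=60 s=4: MISS | VC [53, 36]
  [6] addr=0x93 blk=36 s=4: VC-HIT | VC [53, 60]
  [7] addr=0xd2 blk=52 s=4: MISS | VC [53, 60, 36]
  [8] addr=0x51 blk=20 s=4: MISS | VC [53, 60, 36, 52]
  [9] addr=0x77 blk=29 s=5: L1-HIT | VC [53, 60, 36, 52]
  [10] addr=0xd3 blk=52 s=4: VC-HIT | VC [53, 60, 36, 20]
  [11] addr=0xf1 blk=60 s=4: VC-HIT | VC [53, 52, 36, 20]

VC = [53, 52, 36, 20]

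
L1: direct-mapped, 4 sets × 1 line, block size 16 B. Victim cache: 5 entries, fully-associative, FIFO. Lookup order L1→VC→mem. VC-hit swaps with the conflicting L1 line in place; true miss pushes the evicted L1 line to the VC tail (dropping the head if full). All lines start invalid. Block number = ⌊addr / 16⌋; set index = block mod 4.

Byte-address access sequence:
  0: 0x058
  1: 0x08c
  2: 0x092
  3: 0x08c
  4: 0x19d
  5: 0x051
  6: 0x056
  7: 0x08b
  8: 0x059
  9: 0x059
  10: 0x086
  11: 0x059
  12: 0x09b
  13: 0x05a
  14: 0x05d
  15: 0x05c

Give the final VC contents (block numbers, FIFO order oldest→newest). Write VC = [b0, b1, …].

VC = [25, 9]

0: 0x58 (blk 5, set 1) → MISS  vc=[]
1: 0x8c (blk 8, set 0) → MISS  vc=[]
2: 0x92 (blk 9, set 1) → MISS  vc=[5]
3: 0x8c (blk 8, set 0) → L1-HIT  vc=[5]
4: 0x19d (blk 25, set 1) → MISS  vc=[5, 9]
5: 0x51 (blk 5, set 1) → VC-HIT  vc=[25, 9]
6: 0x56 (blk 5, set 1) → L1-HIT  vc=[25, 9]
7: 0x8b (blk 8, set 0) → L1-HIT  vc=[25, 9]
8: 0x59 (blk 5, set 1) → L1-HIT  vc=[25, 9]
9: 0x59 (blk 5, set 1) → L1-HIT  vc=[25, 9]
10: 0x86 (blk 8, set 0) → L1-HIT  vc=[25, 9]
11: 0x59 (blk 5, set 1) → L1-HIT  vc=[25, 9]
12: 0x9b (blk 9, set 1) → VC-HIT  vc=[25, 5]
13: 0x5a (blk 5, set 1) → VC-HIT  vc=[25, 9]
14: 0x5d (blk 5, set 1) → L1-HIT  vc=[25, 9]
15: 0x5c (blk 5, set 1) → L1-HIT  vc=[25, 9]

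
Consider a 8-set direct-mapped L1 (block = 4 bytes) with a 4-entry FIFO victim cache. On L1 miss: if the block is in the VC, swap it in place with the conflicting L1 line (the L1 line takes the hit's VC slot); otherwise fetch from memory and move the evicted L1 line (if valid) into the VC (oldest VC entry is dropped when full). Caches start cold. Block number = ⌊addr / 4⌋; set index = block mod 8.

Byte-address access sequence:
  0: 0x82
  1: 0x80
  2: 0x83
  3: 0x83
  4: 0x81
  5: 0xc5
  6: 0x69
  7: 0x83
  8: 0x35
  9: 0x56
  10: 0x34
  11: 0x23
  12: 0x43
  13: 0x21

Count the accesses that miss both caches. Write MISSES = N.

0: 0x82 (blk 32, set 0) → MISS  vc=[]
1: 0x80 (blk 32, set 0) → L1-HIT  vc=[]
2: 0x83 (blk 32, set 0) → L1-HIT  vc=[]
3: 0x83 (blk 32, set 0) → L1-HIT  vc=[]
4: 0x81 (blk 32, set 0) → L1-HIT  vc=[]
5: 0xc5 (blk 49, set 1) → MISS  vc=[]
6: 0x69 (blk 26, set 2) → MISS  vc=[]
7: 0x83 (blk 32, set 0) → L1-HIT  vc=[]
8: 0x35 (blk 13, set 5) → MISS  vc=[]
9: 0x56 (blk 21, set 5) → MISS  vc=[13]
10: 0x34 (blk 13, set 5) → VC-HIT  vc=[21]
11: 0x23 (blk 8, set 0) → MISS  vc=[21, 32]
12: 0x43 (blk 16, set 0) → MISS  vc=[21, 32, 8]
13: 0x21 (blk 8, set 0) → VC-HIT  vc=[21, 32, 16]

MISSES = 7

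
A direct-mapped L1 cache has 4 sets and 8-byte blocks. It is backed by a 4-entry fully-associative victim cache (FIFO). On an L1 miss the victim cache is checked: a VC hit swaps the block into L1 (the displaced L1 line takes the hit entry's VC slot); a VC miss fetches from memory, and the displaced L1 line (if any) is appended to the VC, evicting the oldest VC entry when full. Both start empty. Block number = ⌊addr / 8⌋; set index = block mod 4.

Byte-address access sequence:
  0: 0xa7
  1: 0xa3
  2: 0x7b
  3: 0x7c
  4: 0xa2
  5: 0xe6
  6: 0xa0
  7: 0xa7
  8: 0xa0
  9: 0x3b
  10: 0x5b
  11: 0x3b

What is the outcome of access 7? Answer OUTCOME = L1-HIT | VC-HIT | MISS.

OUTCOME = L1-HIT

#0 0xa7→b20/s0 MISS; vc=[]
#1 0xa3→b20/s0 L1-HIT; vc=[]
#2 0x7b→b15/s3 MISS; vc=[]
#3 0x7c→b15/s3 L1-HIT; vc=[]
#4 0xa2→b20/s0 L1-HIT; vc=[]
#5 0xe6→b28/s0 MISS; vc=[20]
#6 0xa0→b20/s0 VC-HIT; vc=[28]
#7 0xa7→b20/s0 L1-HIT; vc=[28]
#8 0xa0→b20/s0 L1-HIT; vc=[28]
#9 0x3b→b7/s3 MISS; vc=[28,15]
#10 0x5b→b11/s3 MISS; vc=[28,15,7]
#11 0x3b→b7/s3 VC-HIT; vc=[28,15,11]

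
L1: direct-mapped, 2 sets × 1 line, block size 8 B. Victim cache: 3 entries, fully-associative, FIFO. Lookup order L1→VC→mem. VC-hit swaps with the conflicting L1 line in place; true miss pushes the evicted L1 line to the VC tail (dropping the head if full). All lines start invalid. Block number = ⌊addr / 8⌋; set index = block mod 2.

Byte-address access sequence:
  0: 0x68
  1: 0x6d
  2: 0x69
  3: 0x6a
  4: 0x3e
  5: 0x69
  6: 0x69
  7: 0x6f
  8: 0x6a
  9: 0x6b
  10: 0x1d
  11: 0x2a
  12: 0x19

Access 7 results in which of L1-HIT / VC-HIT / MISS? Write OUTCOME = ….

OUTCOME = L1-HIT

#0 0x68→b13/s1 MISS; vc=[]
#1 0x6d→b13/s1 L1-HIT; vc=[]
#2 0x69→b13/s1 L1-HIT; vc=[]
#3 0x6a→b13/s1 L1-HIT; vc=[]
#4 0x3e→b7/s1 MISS; vc=[13]
#5 0x69→b13/s1 VC-HIT; vc=[7]
#6 0x69→b13/s1 L1-HIT; vc=[7]
#7 0x6f→b13/s1 L1-HIT; vc=[7]
#8 0x6a→b13/s1 L1-HIT; vc=[7]
#9 0x6b→b13/s1 L1-HIT; vc=[7]
#10 0x1d→b3/s1 MISS; vc=[7,13]
#11 0x2a→b5/s1 MISS; vc=[7,13,3]
#12 0x19→b3/s1 VC-HIT; vc=[7,13,5]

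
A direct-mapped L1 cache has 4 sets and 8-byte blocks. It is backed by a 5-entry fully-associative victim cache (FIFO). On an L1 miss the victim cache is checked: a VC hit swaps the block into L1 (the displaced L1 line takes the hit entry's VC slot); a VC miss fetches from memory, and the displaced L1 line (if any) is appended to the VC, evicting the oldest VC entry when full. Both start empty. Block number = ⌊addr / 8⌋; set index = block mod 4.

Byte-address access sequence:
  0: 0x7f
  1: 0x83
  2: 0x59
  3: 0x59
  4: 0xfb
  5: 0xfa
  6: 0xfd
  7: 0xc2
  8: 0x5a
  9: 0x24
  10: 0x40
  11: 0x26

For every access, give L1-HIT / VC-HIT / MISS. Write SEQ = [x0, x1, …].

SEQ = [MISS, MISS, MISS, L1-HIT, MISS, L1-HIT, L1-HIT, MISS, VC-HIT, MISS, MISS, VC-HIT]

0: 0x7f (blk 15, set 3) → MISS  vc=[]
1: 0x83 (blk 16, set 0) → MISS  vc=[]
2: 0x59 (blk 11, set 3) → MISS  vc=[15]
3: 0x59 (blk 11, set 3) → L1-HIT  vc=[15]
4: 0xfb (blk 31, set 3) → MISS  vc=[15, 11]
5: 0xfa (blk 31, set 3) → L1-HIT  vc=[15, 11]
6: 0xfd (blk 31, set 3) → L1-HIT  vc=[15, 11]
7: 0xc2 (blk 24, set 0) → MISS  vc=[15, 11, 16]
8: 0x5a (blk 11, set 3) → VC-HIT  vc=[15, 31, 16]
9: 0x24 (blk 4, set 0) → MISS  vc=[15, 31, 16, 24]
10: 0x40 (blk 8, set 0) → MISS  vc=[15, 31, 16, 24, 4]
11: 0x26 (blk 4, set 0) → VC-HIT  vc=[15, 31, 16, 24, 8]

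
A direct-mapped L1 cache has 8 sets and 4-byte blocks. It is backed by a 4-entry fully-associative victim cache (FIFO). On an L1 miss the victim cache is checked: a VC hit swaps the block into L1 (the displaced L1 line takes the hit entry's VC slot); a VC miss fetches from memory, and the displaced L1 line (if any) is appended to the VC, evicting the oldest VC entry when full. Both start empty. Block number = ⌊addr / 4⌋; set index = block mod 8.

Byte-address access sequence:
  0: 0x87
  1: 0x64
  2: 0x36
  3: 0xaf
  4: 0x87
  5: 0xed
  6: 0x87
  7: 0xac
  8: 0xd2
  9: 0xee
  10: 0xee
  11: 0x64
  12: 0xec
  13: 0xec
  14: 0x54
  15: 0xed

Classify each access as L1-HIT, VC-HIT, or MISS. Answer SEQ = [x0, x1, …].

SEQ = [MISS, MISS, MISS, MISS, VC-HIT, MISS, L1-HIT, VC-HIT, MISS, VC-HIT, L1-HIT, VC-HIT, L1-HIT, L1-HIT, MISS, L1-HIT]

#0 0x87→b33/s1 MISS; vc=[]
#1 0x64→b25/s1 MISS; vc=[33]
#2 0x36→b13/s5 MISS; vc=[33]
#3 0xaf→b43/s3 MISS; vc=[33]
#4 0x87→b33/s1 VC-HIT; vc=[25]
#5 0xed→b59/s3 MISS; vc=[25,43]
#6 0x87→b33/s1 L1-HIT; vc=[25,43]
#7 0xac→b43/s3 VC-HIT; vc=[25,59]
#8 0xd2→b52/s4 MISS; vc=[25,59]
#9 0xee→b59/s3 VC-HIT; vc=[25,43]
#10 0xee→b59/s3 L1-HIT; vc=[25,43]
#11 0x64→b25/s1 VC-HIT; vc=[33,43]
#12 0xec→b59/s3 L1-HIT; vc=[33,43]
#13 0xec→b59/s3 L1-HIT; vc=[33,43]
#14 0x54→b21/s5 MISS; vc=[33,43,13]
#15 0xed→b59/s3 L1-HIT; vc=[33,43,13]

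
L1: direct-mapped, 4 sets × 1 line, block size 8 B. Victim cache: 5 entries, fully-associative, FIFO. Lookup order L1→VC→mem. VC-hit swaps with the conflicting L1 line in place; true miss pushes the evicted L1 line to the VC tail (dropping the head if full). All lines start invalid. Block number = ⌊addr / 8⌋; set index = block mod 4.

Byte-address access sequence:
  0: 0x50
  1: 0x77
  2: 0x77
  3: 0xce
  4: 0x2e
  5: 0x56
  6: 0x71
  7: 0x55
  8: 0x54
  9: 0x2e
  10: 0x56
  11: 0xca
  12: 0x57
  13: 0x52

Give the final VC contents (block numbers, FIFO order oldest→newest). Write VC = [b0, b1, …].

  [0] addr=0x50 blk=10 s=2: MISS | VC []
  [1] addr=0x77 blk=14 s=2: MISS | VC [10]
  [2] addr=0x77 blk=14 s=2: L1-HIT | VC [10]
  [3] addr=0xce blk=25 s=1: MISS | VC [10]
  [4] addr=0x2e blk=5 s=1: MISS | VC [10, 25]
  [5] addr=0x56 blk=10 s=2: VC-HIT | VC [14, 25]
  [6] addr=0x71 blk=14 s=2: VC-HIT | VC [10, 25]
  [7] addr=0x55 blk=10 s=2: VC-HIT | VC [14, 25]
  [8] addr=0x54 blk=10 s=2: L1-HIT | VC [14, 25]
  [9] addr=0x2e blk=5 s=1: L1-HIT | VC [14, 25]
  [10] addr=0x56 blk=10 s=2: L1-HIT | VC [14, 25]
  [11] addr=0xca blk=25 s=1: VC-HIT | VC [14, 5]
  [12] addr=0x57 blk=10 s=2: L1-HIT | VC [14, 5]
  [13] addr=0x52 blk=10 s=2: L1-HIT | VC [14, 5]

VC = [14, 5]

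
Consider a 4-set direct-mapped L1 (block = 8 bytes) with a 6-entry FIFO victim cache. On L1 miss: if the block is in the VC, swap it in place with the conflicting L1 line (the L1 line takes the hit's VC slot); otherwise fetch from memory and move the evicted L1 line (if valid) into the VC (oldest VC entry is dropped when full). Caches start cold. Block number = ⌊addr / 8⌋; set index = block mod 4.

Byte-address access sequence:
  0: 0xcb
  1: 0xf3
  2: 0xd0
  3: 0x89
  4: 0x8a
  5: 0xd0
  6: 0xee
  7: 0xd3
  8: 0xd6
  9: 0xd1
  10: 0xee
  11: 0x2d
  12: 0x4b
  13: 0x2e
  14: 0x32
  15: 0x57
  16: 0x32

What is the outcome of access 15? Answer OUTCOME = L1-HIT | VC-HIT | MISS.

OUTCOME = MISS

#0 0xcb→b25/s1 MISS; vc=[]
#1 0xf3→b30/s2 MISS; vc=[]
#2 0xd0→b26/s2 MISS; vc=[30]
#3 0x89→b17/s1 MISS; vc=[30,25]
#4 0x8a→b17/s1 L1-HIT; vc=[30,25]
#5 0xd0→b26/s2 L1-HIT; vc=[30,25]
#6 0xee→b29/s1 MISS; vc=[30,25,17]
#7 0xd3→b26/s2 L1-HIT; vc=[30,25,17]
#8 0xd6→b26/s2 L1-HIT; vc=[30,25,17]
#9 0xd1→b26/s2 L1-HIT; vc=[30,25,17]
#10 0xee→b29/s1 L1-HIT; vc=[30,25,17]
#11 0x2d→b5/s1 MISS; vc=[30,25,17,29]
#12 0x4b→b9/s1 MISS; vc=[30,25,17,29,5]
#13 0x2e→b5/s1 VC-HIT; vc=[30,25,17,29,9]
#14 0x32→b6/s2 MISS; vc=[30,25,17,29,9,26]
#15 0x57→b10/s2 MISS; vc=[25,17,29,9,26,6]
#16 0x32→b6/s2 VC-HIT; vc=[25,17,29,9,26,10]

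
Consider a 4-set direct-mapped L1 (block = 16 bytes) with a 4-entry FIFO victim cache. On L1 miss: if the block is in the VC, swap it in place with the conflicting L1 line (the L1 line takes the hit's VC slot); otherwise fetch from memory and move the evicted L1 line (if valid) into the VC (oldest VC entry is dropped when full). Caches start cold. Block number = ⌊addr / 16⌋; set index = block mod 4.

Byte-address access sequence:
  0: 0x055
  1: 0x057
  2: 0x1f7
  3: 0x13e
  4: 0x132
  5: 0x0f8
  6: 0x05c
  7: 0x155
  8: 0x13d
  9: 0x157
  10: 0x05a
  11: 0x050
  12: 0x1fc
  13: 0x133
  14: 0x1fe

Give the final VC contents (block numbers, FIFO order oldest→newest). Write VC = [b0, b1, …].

0: 0x55 (blk 5, set 1) → MISS  vc=[]
1: 0x57 (blk 5, set 1) → L1-HIT  vc=[]
2: 0x1f7 (blk 31, set 3) → MISS  vc=[]
3: 0x13e (blk 19, set 3) → MISS  vc=[31]
4: 0x132 (blk 19, set 3) → L1-HIT  vc=[31]
5: 0xf8 (blk 15, set 3) → MISS  vc=[31, 19]
6: 0x5c (blk 5, set 1) → L1-HIT  vc=[31, 19]
7: 0x155 (blk 21, set 1) → MISS  vc=[31, 19, 5]
8: 0x13d (blk 19, set 3) → VC-HIT  vc=[31, 15, 5]
9: 0x157 (blk 21, set 1) → L1-HIT  vc=[31, 15, 5]
10: 0x5a (blk 5, set 1) → VC-HIT  vc=[31, 15, 21]
11: 0x50 (blk 5, set 1) → L1-HIT  vc=[31, 15, 21]
12: 0x1fc (blk 31, set 3) → VC-HIT  vc=[19, 15, 21]
13: 0x133 (blk 19, set 3) → VC-HIT  vc=[31, 15, 21]
14: 0x1fe (blk 31, set 3) → VC-HIT  vc=[19, 15, 21]

VC = [19, 15, 21]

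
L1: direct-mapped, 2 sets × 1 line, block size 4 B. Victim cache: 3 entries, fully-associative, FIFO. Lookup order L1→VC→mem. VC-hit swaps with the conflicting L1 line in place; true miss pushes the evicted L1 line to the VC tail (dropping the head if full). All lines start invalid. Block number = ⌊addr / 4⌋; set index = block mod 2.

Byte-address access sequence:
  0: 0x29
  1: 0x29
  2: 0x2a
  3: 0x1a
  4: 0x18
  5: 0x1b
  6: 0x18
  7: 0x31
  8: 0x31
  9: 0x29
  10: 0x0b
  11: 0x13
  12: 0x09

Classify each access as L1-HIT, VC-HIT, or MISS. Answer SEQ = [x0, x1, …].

SEQ = [MISS, L1-HIT, L1-HIT, MISS, L1-HIT, L1-HIT, L1-HIT, MISS, L1-HIT, VC-HIT, MISS, MISS, VC-HIT]

0: 0x29 (blk 10, set 0) → MISS  vc=[]
1: 0x29 (blk 10, set 0) → L1-HIT  vc=[]
2: 0x2a (blk 10, set 0) → L1-HIT  vc=[]
3: 0x1a (blk 6, set 0) → MISS  vc=[10]
4: 0x18 (blk 6, set 0) → L1-HIT  vc=[10]
5: 0x1b (blk 6, set 0) → L1-HIT  vc=[10]
6: 0x18 (blk 6, set 0) → L1-HIT  vc=[10]
7: 0x31 (blk 12, set 0) → MISS  vc=[10, 6]
8: 0x31 (blk 12, set 0) → L1-HIT  vc=[10, 6]
9: 0x29 (blk 10, set 0) → VC-HIT  vc=[12, 6]
10: 0xb (blk 2, set 0) → MISS  vc=[12, 6, 10]
11: 0x13 (blk 4, set 0) → MISS  vc=[6, 10, 2]
12: 0x9 (blk 2, set 0) → VC-HIT  vc=[6, 10, 4]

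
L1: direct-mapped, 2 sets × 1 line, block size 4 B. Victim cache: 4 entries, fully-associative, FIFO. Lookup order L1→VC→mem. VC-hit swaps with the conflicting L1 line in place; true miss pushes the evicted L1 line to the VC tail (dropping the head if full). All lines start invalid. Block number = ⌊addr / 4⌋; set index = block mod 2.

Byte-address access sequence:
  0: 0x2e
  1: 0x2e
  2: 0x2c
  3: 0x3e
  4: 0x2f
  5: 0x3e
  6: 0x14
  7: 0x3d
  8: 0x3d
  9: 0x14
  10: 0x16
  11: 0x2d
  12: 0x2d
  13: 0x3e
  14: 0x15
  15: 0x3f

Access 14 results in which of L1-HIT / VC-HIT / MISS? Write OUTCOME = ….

OUTCOME = VC-HIT

0: 0x2e (blk 11, set 1) → MISS  vc=[]
1: 0x2e (blk 11, set 1) → L1-HIT  vc=[]
2: 0x2c (blk 11, set 1) → L1-HIT  vc=[]
3: 0x3e (blk 15, set 1) → MISS  vc=[11]
4: 0x2f (blk 11, set 1) → VC-HIT  vc=[15]
5: 0x3e (blk 15, set 1) → VC-HIT  vc=[11]
6: 0x14 (blk 5, set 1) → MISS  vc=[11, 15]
7: 0x3d (blk 15, set 1) → VC-HIT  vc=[11, 5]
8: 0x3d (blk 15, set 1) → L1-HIT  vc=[11, 5]
9: 0x14 (blk 5, set 1) → VC-HIT  vc=[11, 15]
10: 0x16 (blk 5, set 1) → L1-HIT  vc=[11, 15]
11: 0x2d (blk 11, set 1) → VC-HIT  vc=[5, 15]
12: 0x2d (blk 11, set 1) → L1-HIT  vc=[5, 15]
13: 0x3e (blk 15, set 1) → VC-HIT  vc=[5, 11]
14: 0x15 (blk 5, set 1) → VC-HIT  vc=[15, 11]
15: 0x3f (blk 15, set 1) → VC-HIT  vc=[5, 11]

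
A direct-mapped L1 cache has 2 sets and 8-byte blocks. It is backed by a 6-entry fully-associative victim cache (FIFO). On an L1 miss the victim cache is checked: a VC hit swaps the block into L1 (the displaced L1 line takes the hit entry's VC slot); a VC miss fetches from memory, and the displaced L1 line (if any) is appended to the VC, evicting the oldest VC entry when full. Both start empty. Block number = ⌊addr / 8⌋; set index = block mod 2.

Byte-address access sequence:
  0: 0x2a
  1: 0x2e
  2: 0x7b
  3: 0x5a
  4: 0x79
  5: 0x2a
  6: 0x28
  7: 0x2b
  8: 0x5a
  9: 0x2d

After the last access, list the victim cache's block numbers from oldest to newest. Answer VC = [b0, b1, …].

#0 0x2a→b5/s1 MISS; vc=[]
#1 0x2e→b5/s1 L1-HIT; vc=[]
#2 0x7b→b15/s1 MISS; vc=[5]
#3 0x5a→b11/s1 MISS; vc=[5,15]
#4 0x79→b15/s1 VC-HIT; vc=[5,11]
#5 0x2a→b5/s1 VC-HIT; vc=[15,11]
#6 0x28→b5/s1 L1-HIT; vc=[15,11]
#7 0x2b→b5/s1 L1-HIT; vc=[15,11]
#8 0x5a→b11/s1 VC-HIT; vc=[15,5]
#9 0x2d→b5/s1 VC-HIT; vc=[15,11]

VC = [15, 11]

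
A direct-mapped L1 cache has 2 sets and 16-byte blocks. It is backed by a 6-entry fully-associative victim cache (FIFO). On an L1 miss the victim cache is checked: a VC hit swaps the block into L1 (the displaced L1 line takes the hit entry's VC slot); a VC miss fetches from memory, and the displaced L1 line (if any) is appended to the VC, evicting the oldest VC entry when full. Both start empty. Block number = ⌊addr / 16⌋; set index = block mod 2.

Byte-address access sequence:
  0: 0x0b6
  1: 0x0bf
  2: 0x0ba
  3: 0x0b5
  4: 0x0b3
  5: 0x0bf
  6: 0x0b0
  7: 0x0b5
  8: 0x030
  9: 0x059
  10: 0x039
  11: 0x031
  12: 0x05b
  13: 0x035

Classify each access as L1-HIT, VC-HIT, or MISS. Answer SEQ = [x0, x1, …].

0: 0xb6 (blk 11, set 1) → MISS  vc=[]
1: 0xbf (blk 11, set 1) → L1-HIT  vc=[]
2: 0xba (blk 11, set 1) → L1-HIT  vc=[]
3: 0xb5 (blk 11, set 1) → L1-HIT  vc=[]
4: 0xb3 (blk 11, set 1) → L1-HIT  vc=[]
5: 0xbf (blk 11, set 1) → L1-HIT  vc=[]
6: 0xb0 (blk 11, set 1) → L1-HIT  vc=[]
7: 0xb5 (blk 11, set 1) → L1-HIT  vc=[]
8: 0x30 (blk 3, set 1) → MISS  vc=[11]
9: 0x59 (blk 5, set 1) → MISS  vc=[11, 3]
10: 0x39 (blk 3, set 1) → VC-HIT  vc=[11, 5]
11: 0x31 (blk 3, set 1) → L1-HIT  vc=[11, 5]
12: 0x5b (blk 5, set 1) → VC-HIT  vc=[11, 3]
13: 0x35 (blk 3, set 1) → VC-HIT  vc=[11, 5]

SEQ = [MISS, L1-HIT, L1-HIT, L1-HIT, L1-HIT, L1-HIT, L1-HIT, L1-HIT, MISS, MISS, VC-HIT, L1-HIT, VC-HIT, VC-HIT]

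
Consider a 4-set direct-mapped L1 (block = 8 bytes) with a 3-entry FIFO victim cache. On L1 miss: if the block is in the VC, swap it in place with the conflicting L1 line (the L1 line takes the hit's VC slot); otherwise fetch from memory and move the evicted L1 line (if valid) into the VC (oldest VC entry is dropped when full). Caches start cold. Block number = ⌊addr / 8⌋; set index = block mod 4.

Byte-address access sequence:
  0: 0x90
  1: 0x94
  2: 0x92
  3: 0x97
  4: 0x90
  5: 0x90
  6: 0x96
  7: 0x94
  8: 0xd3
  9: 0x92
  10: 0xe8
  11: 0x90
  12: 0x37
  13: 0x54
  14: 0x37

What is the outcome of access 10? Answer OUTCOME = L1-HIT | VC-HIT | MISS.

OUTCOME = MISS

#0 0x90→b18/s2 MISS; vc=[]
#1 0x94→b18/s2 L1-HIT; vc=[]
#2 0x92→b18/s2 L1-HIT; vc=[]
#3 0x97→b18/s2 L1-HIT; vc=[]
#4 0x90→b18/s2 L1-HIT; vc=[]
#5 0x90→b18/s2 L1-HIT; vc=[]
#6 0x96→b18/s2 L1-HIT; vc=[]
#7 0x94→b18/s2 L1-HIT; vc=[]
#8 0xd3→b26/s2 MISS; vc=[18]
#9 0x92→b18/s2 VC-HIT; vc=[26]
#10 0xe8→b29/s1 MISS; vc=[26]
#11 0x90→b18/s2 L1-HIT; vc=[26]
#12 0x37→b6/s2 MISS; vc=[26,18]
#13 0x54→b10/s2 MISS; vc=[26,18,6]
#14 0x37→b6/s2 VC-HIT; vc=[26,18,10]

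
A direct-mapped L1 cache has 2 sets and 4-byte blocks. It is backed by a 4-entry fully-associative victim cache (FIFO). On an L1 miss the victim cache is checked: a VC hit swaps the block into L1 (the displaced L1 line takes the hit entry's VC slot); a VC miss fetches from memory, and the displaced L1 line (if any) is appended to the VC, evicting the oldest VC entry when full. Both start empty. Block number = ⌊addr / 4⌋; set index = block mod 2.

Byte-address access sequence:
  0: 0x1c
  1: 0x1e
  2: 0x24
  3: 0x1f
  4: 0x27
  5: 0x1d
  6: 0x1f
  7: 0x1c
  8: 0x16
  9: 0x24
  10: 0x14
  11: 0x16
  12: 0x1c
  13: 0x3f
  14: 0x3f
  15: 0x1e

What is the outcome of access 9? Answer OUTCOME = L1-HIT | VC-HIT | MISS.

#0 0x1c→b7/s1 MISS; vc=[]
#1 0x1e→b7/s1 L1-HIT; vc=[]
#2 0x24→b9/s1 MISS; vc=[7]
#3 0x1f→b7/s1 VC-HIT; vc=[9]
#4 0x27→b9/s1 VC-HIT; vc=[7]
#5 0x1d→b7/s1 VC-HIT; vc=[9]
#6 0x1f→b7/s1 L1-HIT; vc=[9]
#7 0x1c→b7/s1 L1-HIT; vc=[9]
#8 0x16→b5/s1 MISS; vc=[9,7]
#9 0x24→b9/s1 VC-HIT; vc=[5,7]
#10 0x14→b5/s1 VC-HIT; vc=[9,7]
#11 0x16→b5/s1 L1-HIT; vc=[9,7]
#12 0x1c→b7/s1 VC-HIT; vc=[9,5]
#13 0x3f→b15/s1 MISS; vc=[9,5,7]
#14 0x3f→b15/s1 L1-HIT; vc=[9,5,7]
#15 0x1e→b7/s1 VC-HIT; vc=[9,5,15]

OUTCOME = VC-HIT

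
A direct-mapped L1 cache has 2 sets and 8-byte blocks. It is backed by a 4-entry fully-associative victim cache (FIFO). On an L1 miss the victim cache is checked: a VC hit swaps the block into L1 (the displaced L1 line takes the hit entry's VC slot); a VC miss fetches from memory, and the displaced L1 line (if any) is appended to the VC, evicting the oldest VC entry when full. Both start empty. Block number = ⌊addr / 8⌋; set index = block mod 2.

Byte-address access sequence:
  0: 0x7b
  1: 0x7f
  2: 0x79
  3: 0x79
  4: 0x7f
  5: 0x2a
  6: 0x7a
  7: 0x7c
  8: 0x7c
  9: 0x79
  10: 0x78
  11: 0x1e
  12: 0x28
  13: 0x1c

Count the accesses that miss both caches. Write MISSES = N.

MISSES = 3

0: 0x7b (blk 15, set 1) → MISS  vc=[]
1: 0x7f (blk 15, set 1) → L1-HIT  vc=[]
2: 0x79 (blk 15, set 1) → L1-HIT  vc=[]
3: 0x79 (blk 15, set 1) → L1-HIT  vc=[]
4: 0x7f (blk 15, set 1) → L1-HIT  vc=[]
5: 0x2a (blk 5, set 1) → MISS  vc=[15]
6: 0x7a (blk 15, set 1) → VC-HIT  vc=[5]
7: 0x7c (blk 15, set 1) → L1-HIT  vc=[5]
8: 0x7c (blk 15, set 1) → L1-HIT  vc=[5]
9: 0x79 (blk 15, set 1) → L1-HIT  vc=[5]
10: 0x78 (blk 15, set 1) → L1-HIT  vc=[5]
11: 0x1e (blk 3, set 1) → MISS  vc=[5, 15]
12: 0x28 (blk 5, set 1) → VC-HIT  vc=[3, 15]
13: 0x1c (blk 3, set 1) → VC-HIT  vc=[5, 15]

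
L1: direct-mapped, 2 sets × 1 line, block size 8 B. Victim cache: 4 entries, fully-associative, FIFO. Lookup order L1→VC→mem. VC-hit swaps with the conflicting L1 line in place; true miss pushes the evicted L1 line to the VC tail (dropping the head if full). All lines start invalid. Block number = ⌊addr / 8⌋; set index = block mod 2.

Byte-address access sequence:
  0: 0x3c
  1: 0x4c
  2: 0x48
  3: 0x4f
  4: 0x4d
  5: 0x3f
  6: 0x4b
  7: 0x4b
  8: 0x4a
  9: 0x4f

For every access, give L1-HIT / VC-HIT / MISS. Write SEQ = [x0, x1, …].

SEQ = [MISS, MISS, L1-HIT, L1-HIT, L1-HIT, VC-HIT, VC-HIT, L1-HIT, L1-HIT, L1-HIT]

#0 0x3c→b7/s1 MISS; vc=[]
#1 0x4c→b9/s1 MISS; vc=[7]
#2 0x48→b9/s1 L1-HIT; vc=[7]
#3 0x4f→b9/s1 L1-HIT; vc=[7]
#4 0x4d→b9/s1 L1-HIT; vc=[7]
#5 0x3f→b7/s1 VC-HIT; vc=[9]
#6 0x4b→b9/s1 VC-HIT; vc=[7]
#7 0x4b→b9/s1 L1-HIT; vc=[7]
#8 0x4a→b9/s1 L1-HIT; vc=[7]
#9 0x4f→b9/s1 L1-HIT; vc=[7]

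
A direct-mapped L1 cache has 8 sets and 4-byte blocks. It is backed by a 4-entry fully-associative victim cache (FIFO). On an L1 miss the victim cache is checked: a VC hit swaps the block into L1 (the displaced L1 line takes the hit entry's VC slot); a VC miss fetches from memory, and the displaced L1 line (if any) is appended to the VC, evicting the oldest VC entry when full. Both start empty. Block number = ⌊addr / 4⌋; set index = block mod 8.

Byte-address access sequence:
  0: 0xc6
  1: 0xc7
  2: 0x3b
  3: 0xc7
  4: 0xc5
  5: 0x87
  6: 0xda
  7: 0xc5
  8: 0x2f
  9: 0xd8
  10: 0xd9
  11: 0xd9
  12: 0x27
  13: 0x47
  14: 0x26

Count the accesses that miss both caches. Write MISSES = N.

  [0] addr=0xc6 blk=49 s=1: MISS | VC []
  [1] addr=0xc7 blk=49 s=1: L1-HIT | VC []
  [2] addr=0x3b blk=14 s=6: MISS | VC []
  [3] addr=0xc7 blk=49 s=1: L1-HIT | VC []
  [4] addr=0xc5 blk=49 s=1: L1-HIT | VC []
  [5] addr=0x87 blk=33 s=1: MISS | VC [49]
  [6] addr=0xda blk=54 s=6: MISS | VC [49, 14]
  [7] addr=0xc5 blk=49 s=1: VC-HIT | VC [33, 14]
  [8] addr=0x2f blk=11 s=3: MISS | VC [33, 14]
  [9] addr=0xd8 blk=54 s=6: L1-HIT | VC [33, 14]
  [10] addr=0xd9 blk=54 s=6: L1-HIT | VC [33, 14]
  [11] addr=0xd9 blk=54 s=6: L1-HIT | VC [33, 14]
  [12] addr=0x27 blk=9 s=1: MISS | VC [33, 14, 49]
  [13] addr=0x47 blk=17 s=1: MISS | VC [33, 14, 49, 9]
  [14] addr=0x26 blk=9 s=1: VC-HIT | VC [33, 14, 49, 17]

MISSES = 7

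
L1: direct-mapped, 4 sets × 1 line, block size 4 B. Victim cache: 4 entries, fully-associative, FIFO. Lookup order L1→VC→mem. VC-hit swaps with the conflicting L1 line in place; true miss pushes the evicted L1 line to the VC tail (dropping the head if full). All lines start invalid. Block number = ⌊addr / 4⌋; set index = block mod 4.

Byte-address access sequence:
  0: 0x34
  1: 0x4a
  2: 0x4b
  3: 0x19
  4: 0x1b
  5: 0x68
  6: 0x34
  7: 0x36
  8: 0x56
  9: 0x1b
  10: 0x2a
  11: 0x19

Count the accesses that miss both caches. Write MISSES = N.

#0 0x34→b13/s1 MISS; vc=[]
#1 0x4a→b18/s2 MISS; vc=[]
#2 0x4b→b18/s2 L1-HIT; vc=[]
#3 0x19→b6/s2 MISS; vc=[18]
#4 0x1b→b6/s2 L1-HIT; vc=[18]
#5 0x68→b26/s2 MISS; vc=[18,6]
#6 0x34→b13/s1 L1-HIT; vc=[18,6]
#7 0x36→b13/s1 L1-HIT; vc=[18,6]
#8 0x56→b21/s1 MISS; vc=[18,6,13]
#9 0x1b→b6/s2 VC-HIT; vc=[18,26,13]
#10 0x2a→b10/s2 MISS; vc=[18,26,13,6]
#11 0x19→b6/s2 VC-HIT; vc=[18,26,13,10]

MISSES = 6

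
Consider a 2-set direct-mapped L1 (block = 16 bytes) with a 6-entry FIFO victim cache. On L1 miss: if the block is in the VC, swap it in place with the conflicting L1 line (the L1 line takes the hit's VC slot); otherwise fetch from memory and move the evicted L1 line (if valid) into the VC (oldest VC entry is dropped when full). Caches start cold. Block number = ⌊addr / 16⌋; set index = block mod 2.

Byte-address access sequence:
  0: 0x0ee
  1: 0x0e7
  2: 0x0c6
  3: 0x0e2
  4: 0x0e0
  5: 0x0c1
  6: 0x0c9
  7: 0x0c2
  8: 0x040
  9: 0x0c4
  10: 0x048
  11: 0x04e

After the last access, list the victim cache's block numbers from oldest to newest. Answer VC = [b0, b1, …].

#0 0xee→b14/s0 MISS; vc=[]
#1 0xe7→b14/s0 L1-HIT; vc=[]
#2 0xc6→b12/s0 MISS; vc=[14]
#3 0xe2→b14/s0 VC-HIT; vc=[12]
#4 0xe0→b14/s0 L1-HIT; vc=[12]
#5 0xc1→b12/s0 VC-HIT; vc=[14]
#6 0xc9→b12/s0 L1-HIT; vc=[14]
#7 0xc2→b12/s0 L1-HIT; vc=[14]
#8 0x40→b4/s0 MISS; vc=[14,12]
#9 0xc4→b12/s0 VC-HIT; vc=[14,4]
#10 0x48→b4/s0 VC-HIT; vc=[14,12]
#11 0x4e→b4/s0 L1-HIT; vc=[14,12]

VC = [14, 12]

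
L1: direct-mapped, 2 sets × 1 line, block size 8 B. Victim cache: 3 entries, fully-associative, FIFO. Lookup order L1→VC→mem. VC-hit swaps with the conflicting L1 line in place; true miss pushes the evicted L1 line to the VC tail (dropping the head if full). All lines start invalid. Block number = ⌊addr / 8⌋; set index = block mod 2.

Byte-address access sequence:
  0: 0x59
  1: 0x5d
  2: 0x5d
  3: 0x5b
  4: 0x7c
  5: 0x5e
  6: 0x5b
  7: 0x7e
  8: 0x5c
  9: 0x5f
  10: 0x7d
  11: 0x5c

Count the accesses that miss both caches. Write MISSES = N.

MISSES = 2

  [0] addr=0x59 blk=11 s=1: MISS | VC []
  [1] addr=0x5d blk=11 s=1: L1-HIT | VC []
  [2] addr=0x5d blk=11 s=1: L1-HIT | VC []
  [3] addr=0x5b blk=11 s=1: L1-HIT | VC []
  [4] addr=0x7c blk=15 s=1: MISS | VC [11]
  [5] addr=0x5e blk=11 s=1: VC-HIT | VC [15]
  [6] addr=0x5b blk=11 s=1: L1-HIT | VC [15]
  [7] addr=0x7e blk=15 s=1: VC-HIT | VC [11]
  [8] addr=0x5c blk=11 s=1: VC-HIT | VC [15]
  [9] addr=0x5f blk=11 s=1: L1-HIT | VC [15]
  [10] addr=0x7d blk=15 s=1: VC-HIT | VC [11]
  [11] addr=0x5c blk=11 s=1: VC-HIT | VC [15]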